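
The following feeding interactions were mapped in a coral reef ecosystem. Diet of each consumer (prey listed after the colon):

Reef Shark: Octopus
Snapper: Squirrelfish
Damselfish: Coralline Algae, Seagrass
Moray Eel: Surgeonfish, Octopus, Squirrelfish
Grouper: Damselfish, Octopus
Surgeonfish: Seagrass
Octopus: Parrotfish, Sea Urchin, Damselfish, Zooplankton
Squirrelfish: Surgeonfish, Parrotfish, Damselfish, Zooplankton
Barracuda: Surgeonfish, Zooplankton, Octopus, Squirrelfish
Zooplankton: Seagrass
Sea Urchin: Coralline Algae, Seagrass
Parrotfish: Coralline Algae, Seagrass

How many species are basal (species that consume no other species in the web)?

Basal species (no prey listed): Coralline Algae, Seagrass.
Count: 2.

2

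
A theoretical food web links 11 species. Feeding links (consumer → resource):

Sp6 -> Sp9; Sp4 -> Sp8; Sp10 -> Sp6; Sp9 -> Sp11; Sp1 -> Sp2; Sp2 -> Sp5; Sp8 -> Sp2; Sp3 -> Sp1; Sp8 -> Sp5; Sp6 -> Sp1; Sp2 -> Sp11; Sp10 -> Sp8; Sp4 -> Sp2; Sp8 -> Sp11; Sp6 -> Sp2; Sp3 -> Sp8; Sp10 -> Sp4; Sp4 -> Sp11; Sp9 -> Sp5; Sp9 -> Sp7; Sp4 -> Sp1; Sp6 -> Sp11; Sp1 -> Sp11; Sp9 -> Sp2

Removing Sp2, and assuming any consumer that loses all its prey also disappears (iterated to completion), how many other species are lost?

Remove Sp2.
Every predator of it retains at least one other prey: Sp8 still has Sp5, Sp11; Sp9 still has Sp7, Sp5, Sp11; Sp1 still has Sp11; Sp4 still has Sp11, Sp8, Sp1; Sp6 still has Sp11, Sp9, Sp1.
No consumer loses all prey, so no secondary extinctions occur.

0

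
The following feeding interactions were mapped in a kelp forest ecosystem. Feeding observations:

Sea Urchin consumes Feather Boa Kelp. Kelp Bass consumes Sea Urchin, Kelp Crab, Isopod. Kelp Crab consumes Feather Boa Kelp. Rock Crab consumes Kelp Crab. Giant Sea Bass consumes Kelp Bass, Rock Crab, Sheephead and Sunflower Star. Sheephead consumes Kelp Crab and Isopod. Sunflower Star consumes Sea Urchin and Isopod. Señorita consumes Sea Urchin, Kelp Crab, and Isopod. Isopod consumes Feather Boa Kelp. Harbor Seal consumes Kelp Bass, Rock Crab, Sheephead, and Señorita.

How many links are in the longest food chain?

3 links

One longest chain: Feather Boa Kelp → Kelp Crab → Sheephead → Giant Sea Bass.
It has 4 species and 3 links.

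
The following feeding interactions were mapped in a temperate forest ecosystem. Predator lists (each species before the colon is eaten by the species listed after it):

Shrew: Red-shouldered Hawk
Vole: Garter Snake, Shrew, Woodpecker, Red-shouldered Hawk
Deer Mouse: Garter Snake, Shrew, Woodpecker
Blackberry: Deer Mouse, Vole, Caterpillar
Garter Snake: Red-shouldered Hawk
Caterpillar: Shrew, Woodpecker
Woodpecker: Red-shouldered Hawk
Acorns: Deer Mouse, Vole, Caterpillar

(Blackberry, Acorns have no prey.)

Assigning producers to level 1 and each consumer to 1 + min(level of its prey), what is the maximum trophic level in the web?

3

Producers (level 1): Blackberry, Acorns.
Following each consumer down to its lowest-level prey: Blackberry → Deer Mouse → Garter Snake (levels 1 through 3).
All prey of Garter Snake (Deer Mouse 2, Vole 2) are at level 2 or above, so Garter Snake is at level 1 + 2 = 3.
Every consumer has at least one prey at level 2 or below, so none exceeds level 3.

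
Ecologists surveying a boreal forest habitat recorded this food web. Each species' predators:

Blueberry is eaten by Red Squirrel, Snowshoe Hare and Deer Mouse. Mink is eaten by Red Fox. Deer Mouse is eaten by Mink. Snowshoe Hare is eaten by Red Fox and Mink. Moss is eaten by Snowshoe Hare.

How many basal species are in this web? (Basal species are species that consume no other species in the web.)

2

Basal species (no prey listed): Moss, Blueberry.
Count: 2.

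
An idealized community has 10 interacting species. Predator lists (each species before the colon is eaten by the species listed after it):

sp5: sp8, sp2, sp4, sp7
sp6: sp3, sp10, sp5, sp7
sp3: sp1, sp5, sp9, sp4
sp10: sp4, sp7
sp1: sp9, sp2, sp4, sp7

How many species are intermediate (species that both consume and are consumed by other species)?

Intermediate species (has both prey and predators): sp3, sp10, sp1, sp5.
Count: 4.

4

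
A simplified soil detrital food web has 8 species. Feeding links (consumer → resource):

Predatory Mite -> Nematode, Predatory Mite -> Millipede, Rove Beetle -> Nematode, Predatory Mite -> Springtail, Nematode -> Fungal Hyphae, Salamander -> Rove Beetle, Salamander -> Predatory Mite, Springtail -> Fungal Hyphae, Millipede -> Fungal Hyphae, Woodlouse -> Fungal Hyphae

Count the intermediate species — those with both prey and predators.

Intermediate species (has both prey and predators): Millipede, Nematode, Springtail, Predatory Mite, Rove Beetle.
Count: 5.

5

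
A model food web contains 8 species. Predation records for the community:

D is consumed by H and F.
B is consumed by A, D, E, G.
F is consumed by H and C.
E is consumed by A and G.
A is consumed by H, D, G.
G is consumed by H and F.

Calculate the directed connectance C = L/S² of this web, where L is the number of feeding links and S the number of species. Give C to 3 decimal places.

C = 0.234

The web has S = 8 species and L = 15 feeding links.
C = L / S² = 15 / 64 = 0.2344 ≈ 0.234.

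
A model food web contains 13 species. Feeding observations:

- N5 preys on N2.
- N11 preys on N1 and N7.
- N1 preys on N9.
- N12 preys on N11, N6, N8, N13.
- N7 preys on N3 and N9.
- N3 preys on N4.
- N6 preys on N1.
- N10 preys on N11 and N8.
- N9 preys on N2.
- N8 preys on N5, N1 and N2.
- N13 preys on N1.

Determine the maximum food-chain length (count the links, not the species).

One longest chain: N2 → N9 → N1 → N13 → N12.
It has 5 species and 4 links.

4 links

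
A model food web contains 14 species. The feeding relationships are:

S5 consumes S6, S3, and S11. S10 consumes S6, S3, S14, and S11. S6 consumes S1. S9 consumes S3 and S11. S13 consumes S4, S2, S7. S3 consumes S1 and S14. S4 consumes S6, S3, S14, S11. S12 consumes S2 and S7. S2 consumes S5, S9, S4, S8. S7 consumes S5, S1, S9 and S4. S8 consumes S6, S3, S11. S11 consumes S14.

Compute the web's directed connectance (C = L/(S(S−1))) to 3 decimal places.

C = 0.181

The web has S = 14 species and L = 33 feeding links.
C = L / (S(S−1)) = 33 / 182 = 0.1813 ≈ 0.181.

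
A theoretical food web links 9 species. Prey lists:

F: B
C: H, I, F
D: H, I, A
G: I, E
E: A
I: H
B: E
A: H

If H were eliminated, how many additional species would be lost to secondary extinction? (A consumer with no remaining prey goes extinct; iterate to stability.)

Remove H.
Round 1: I (all prey gone), A (all prey gone) → extinct.
Round 2: E (all prey gone), D (all prey gone) → extinct.
Round 3: B (all prey gone), G (all prey gone) → extinct.
Round 4: F (all prey gone) → extinct.
Round 5: C (all prey gone) → extinct.
No further losses. Total secondary extinctions: 8.

8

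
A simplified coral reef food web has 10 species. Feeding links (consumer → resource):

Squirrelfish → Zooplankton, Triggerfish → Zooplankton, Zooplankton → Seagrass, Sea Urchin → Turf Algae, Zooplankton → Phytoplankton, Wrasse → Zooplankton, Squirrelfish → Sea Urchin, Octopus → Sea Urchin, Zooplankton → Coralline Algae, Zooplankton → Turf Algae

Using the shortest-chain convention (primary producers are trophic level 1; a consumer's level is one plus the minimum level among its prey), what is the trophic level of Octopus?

Turf Algae is a producer → level 1.
Sea Urchin eats Turf Algae → level 2.
Octopus eats Sea Urchin → level 3.
No prey of Octopus is below level 2, so 3 is the minimum.

Trophic level 3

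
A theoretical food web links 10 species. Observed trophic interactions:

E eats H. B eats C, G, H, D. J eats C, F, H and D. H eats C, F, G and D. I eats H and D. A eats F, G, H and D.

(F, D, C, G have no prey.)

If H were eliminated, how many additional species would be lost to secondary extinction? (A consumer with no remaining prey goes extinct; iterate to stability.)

1

Remove H.
Round 1: E (all prey gone) → extinct.
No further losses. Total secondary extinctions: 1.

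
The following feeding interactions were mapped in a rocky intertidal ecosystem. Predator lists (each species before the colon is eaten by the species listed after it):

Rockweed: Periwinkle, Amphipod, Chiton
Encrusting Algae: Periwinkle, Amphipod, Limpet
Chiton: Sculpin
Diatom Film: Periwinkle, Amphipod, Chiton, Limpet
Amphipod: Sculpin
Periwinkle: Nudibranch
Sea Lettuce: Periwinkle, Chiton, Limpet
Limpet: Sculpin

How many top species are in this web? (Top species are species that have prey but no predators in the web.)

2

Top species (has prey, but nothing eats it): Sculpin, Nudibranch.
Count: 2.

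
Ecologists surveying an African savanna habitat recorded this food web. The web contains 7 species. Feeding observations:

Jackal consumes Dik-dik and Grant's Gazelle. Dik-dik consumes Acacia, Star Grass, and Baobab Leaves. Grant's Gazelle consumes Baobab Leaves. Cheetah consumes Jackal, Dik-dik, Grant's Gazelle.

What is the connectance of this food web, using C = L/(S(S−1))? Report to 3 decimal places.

C = 0.214

The web has S = 7 species and L = 9 feeding links.
C = L / (S(S−1)) = 9 / 42 = 0.2143 ≈ 0.214.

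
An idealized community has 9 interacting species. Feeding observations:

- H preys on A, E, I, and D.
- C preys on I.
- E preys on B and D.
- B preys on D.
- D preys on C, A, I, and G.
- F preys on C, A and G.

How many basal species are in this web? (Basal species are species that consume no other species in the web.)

Basal species (no prey listed): G, A, I.
Count: 3.

3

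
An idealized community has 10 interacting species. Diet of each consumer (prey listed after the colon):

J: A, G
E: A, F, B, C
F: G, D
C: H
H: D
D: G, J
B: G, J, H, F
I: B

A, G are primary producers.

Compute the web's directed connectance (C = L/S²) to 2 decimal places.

The web has S = 10 species and L = 17 feeding links.
C = L / S² = 17 / 100 = 0.1700 ≈ 0.17.

C = 0.17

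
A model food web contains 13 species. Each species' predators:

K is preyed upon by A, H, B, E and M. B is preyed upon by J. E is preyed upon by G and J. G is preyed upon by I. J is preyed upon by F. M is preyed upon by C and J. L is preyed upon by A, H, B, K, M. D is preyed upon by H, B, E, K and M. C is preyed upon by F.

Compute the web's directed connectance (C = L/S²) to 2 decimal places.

The web has S = 13 species and L = 23 feeding links.
C = L / S² = 23 / 169 = 0.1361 ≈ 0.14.

C = 0.14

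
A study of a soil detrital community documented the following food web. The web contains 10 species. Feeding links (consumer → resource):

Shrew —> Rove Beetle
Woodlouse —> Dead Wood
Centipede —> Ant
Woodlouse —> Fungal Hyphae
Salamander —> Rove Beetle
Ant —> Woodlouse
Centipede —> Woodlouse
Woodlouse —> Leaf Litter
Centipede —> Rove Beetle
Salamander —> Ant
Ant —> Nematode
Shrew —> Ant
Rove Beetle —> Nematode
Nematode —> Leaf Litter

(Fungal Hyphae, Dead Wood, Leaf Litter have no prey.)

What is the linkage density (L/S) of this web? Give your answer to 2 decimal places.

L/S = 1.40

There are L = 14 links among S = 10 species.
L/S = 14/10 = 1.4000 ≈ 1.40.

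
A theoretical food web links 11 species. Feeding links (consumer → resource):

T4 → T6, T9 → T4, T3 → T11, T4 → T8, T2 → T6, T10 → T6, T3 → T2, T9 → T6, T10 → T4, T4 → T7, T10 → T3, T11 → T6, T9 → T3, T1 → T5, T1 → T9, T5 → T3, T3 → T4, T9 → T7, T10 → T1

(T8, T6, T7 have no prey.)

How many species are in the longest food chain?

6 species

One longest chain: T6 → T11 → T3 → T5 → T1 → T10.
It has 6 species and 5 links.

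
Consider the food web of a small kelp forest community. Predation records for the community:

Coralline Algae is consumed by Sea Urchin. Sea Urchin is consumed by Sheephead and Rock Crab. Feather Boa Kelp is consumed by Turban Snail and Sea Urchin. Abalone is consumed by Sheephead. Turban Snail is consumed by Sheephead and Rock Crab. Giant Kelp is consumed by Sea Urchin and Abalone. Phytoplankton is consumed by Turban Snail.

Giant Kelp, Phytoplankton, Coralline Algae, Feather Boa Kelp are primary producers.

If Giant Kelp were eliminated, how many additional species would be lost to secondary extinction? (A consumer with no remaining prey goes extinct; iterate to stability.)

1

Remove Giant Kelp.
Round 1: Abalone (all prey gone) → extinct.
No further losses. Total secondary extinctions: 1.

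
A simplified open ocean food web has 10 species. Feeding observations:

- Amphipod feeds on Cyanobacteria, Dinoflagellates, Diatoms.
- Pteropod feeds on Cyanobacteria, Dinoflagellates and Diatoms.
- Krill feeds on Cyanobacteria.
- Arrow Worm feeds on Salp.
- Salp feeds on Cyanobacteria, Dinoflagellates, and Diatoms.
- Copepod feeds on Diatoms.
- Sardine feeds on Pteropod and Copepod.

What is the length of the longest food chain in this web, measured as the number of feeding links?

2 links

One longest chain: Diatoms → Salp → Arrow Worm.
It has 3 species and 2 links.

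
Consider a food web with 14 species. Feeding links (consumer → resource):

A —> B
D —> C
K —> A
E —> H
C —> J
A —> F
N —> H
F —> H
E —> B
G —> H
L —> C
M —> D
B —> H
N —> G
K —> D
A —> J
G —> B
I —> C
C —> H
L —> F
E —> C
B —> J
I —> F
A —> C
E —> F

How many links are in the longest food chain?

One longest chain: H → C → D → M.
It has 4 species and 3 links.

3 links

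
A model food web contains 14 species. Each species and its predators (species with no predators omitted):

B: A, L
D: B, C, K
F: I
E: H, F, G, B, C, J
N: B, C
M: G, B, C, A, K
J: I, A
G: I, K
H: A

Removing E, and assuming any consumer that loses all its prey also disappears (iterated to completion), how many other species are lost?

Remove E.
Round 1: H (all prey gone), F (all prey gone), J (all prey gone) → extinct.
No further losses. Total secondary extinctions: 3.

3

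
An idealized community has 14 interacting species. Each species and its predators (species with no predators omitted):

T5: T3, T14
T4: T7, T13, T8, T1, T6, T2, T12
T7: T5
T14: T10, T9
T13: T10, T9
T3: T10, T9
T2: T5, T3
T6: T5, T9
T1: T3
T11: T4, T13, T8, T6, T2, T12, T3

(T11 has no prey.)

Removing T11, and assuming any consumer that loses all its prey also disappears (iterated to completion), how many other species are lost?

Remove T11.
Round 1: T4 (all prey gone) → extinct.
Round 2: T7 (all prey gone), T13 (all prey gone), T8 (all prey gone), T1 (all prey gone), T6 (all prey gone), T2 (all prey gone), T12 (all prey gone) → extinct.
Round 3: T5 (all prey gone) → extinct.
Round 4: T3 (all prey gone), T14 (all prey gone) → extinct.
Round 5: T10 (all prey gone), T9 (all prey gone) → extinct.
No further losses. Total secondary extinctions: 13.

13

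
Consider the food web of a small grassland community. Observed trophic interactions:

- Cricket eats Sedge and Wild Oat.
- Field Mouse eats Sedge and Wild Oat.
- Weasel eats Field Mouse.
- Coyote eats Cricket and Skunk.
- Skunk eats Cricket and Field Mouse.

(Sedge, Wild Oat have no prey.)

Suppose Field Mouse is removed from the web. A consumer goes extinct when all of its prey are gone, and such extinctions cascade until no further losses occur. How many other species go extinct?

Remove Field Mouse.
Round 1: Weasel (all prey gone) → extinct.
No further losses. Total secondary extinctions: 1.

1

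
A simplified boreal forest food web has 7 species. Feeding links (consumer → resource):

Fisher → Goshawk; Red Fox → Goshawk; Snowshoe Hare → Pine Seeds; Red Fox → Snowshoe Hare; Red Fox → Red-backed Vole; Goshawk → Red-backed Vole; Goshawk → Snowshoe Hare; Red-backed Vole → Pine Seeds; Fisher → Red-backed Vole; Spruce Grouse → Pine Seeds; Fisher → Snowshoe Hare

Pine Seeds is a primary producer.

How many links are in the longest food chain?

One longest chain: Pine Seeds → Red-backed Vole → Goshawk → Fisher.
It has 4 species and 3 links.

3 links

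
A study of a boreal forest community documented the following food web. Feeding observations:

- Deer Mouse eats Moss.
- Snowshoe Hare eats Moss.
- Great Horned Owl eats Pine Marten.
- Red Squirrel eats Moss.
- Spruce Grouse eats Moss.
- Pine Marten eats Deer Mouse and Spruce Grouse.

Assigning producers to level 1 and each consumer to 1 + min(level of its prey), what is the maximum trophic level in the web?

4

Producers (level 1): Moss.
Following each consumer down to its lowest-level prey: Moss → Spruce Grouse → Pine Marten → Great Horned Owl (levels 1 through 4).
All prey of Great Horned Owl (Pine Marten 3) are at level 3 or above, so Great Horned Owl is at level 1 + 3 = 4.
Every consumer has at least one prey at level 3 or below, so none exceeds level 4.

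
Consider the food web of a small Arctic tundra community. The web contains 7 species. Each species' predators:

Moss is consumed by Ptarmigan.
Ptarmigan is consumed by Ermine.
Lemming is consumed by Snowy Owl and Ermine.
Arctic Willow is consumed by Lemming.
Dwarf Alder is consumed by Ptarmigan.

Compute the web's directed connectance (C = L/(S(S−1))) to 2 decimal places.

C = 0.14

The web has S = 7 species and L = 6 feeding links.
C = L / (S(S−1)) = 6 / 42 = 0.1429 ≈ 0.14.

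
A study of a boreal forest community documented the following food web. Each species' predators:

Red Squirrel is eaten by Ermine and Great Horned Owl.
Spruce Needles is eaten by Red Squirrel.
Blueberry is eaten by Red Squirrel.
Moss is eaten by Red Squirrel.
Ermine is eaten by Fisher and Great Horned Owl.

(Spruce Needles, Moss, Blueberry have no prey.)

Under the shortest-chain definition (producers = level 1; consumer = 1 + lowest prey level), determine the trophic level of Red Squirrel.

Spruce Needles is a producer → level 1.
Red Squirrel eats Spruce Needles → level 2.

Trophic level 2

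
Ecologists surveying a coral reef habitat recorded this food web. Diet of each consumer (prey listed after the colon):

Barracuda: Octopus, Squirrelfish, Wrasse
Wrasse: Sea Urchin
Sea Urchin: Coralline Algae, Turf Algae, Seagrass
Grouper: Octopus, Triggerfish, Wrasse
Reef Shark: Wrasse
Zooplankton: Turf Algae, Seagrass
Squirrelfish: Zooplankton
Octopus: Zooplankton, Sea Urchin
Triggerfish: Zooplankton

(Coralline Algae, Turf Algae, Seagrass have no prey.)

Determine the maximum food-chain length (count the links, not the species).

3 links

One longest chain: Coralline Algae → Sea Urchin → Wrasse → Barracuda.
It has 4 species and 3 links.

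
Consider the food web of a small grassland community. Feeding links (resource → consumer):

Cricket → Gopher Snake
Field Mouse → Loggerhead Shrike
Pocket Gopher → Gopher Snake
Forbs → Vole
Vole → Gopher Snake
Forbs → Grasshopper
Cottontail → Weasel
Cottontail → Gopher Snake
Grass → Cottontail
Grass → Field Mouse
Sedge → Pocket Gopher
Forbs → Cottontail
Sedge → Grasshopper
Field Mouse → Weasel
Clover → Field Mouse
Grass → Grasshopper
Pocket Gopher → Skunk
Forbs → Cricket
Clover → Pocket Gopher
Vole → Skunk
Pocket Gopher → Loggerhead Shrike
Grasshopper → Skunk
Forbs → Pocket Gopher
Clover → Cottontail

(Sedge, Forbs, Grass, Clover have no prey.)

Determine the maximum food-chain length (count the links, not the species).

One longest chain: Sedge → Pocket Gopher → Loggerhead Shrike.
It has 3 species and 2 links.

2 links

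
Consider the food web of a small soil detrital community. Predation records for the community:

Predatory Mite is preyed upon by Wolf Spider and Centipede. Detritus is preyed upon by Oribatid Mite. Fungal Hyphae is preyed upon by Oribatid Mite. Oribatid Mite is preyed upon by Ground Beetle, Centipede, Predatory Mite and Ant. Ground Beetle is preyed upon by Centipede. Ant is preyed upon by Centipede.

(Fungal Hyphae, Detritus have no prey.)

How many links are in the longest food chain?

3 links

One longest chain: Fungal Hyphae → Oribatid Mite → Predatory Mite → Wolf Spider.
It has 4 species and 3 links.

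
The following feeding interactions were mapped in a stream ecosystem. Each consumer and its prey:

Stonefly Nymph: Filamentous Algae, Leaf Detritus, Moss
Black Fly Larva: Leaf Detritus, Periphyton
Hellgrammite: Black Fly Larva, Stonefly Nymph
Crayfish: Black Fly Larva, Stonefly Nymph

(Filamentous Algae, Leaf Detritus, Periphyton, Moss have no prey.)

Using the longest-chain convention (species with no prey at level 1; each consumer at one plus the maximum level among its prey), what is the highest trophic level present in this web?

Basal resources (level 1): Filamentous Algae, Leaf Detritus, Periphyton, Moss.
Leaf Detritus → Black Fly Larva → Crayfish gives Crayfish level 3.
No species has a prey at level 3, so no species reaches level 4.

3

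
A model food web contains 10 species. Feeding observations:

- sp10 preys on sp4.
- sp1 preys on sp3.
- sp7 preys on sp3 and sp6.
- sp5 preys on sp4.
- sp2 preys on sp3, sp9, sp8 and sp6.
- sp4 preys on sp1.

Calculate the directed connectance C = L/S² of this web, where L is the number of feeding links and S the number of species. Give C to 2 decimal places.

The web has S = 10 species and L = 10 feeding links.
C = L / S² = 10 / 100 = 0.1000 ≈ 0.10.

C = 0.10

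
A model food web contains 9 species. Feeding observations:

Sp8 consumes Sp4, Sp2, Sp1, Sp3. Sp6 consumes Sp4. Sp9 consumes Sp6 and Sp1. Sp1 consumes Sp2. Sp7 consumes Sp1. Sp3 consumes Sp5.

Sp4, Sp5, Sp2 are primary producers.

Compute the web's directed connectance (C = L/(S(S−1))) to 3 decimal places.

C = 0.139

The web has S = 9 species and L = 10 feeding links.
C = L / (S(S−1)) = 10 / 72 = 0.1389 ≈ 0.139.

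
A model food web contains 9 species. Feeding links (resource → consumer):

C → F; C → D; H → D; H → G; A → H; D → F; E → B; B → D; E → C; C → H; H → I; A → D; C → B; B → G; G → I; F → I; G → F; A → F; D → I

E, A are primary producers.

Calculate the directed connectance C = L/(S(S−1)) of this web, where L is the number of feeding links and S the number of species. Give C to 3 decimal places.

C = 0.264

The web has S = 9 species and L = 19 feeding links.
C = L / (S(S−1)) = 19 / 72 = 0.2639 ≈ 0.264.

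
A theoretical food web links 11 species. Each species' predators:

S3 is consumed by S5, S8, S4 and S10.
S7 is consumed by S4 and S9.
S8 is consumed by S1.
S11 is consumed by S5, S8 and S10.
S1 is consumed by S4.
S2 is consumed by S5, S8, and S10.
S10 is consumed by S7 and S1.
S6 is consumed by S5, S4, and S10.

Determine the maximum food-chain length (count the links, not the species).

One longest chain: S2 → S10 → S7 → S4.
It has 4 species and 3 links.

3 links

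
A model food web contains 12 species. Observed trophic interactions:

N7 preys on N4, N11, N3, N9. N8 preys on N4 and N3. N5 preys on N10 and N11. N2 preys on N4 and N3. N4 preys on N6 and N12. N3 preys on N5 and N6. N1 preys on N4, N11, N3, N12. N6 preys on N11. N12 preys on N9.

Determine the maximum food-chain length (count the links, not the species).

One longest chain: N9 → N12 → N4 → N2.
It has 4 species and 3 links.

3 links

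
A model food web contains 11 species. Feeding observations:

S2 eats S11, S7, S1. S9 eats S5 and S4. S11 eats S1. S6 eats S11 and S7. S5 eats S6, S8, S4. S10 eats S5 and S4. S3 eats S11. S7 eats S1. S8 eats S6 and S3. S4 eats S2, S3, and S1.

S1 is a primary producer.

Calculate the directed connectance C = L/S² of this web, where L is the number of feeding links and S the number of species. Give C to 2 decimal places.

C = 0.17

The web has S = 11 species and L = 20 feeding links.
C = L / S² = 20 / 121 = 0.1653 ≈ 0.17.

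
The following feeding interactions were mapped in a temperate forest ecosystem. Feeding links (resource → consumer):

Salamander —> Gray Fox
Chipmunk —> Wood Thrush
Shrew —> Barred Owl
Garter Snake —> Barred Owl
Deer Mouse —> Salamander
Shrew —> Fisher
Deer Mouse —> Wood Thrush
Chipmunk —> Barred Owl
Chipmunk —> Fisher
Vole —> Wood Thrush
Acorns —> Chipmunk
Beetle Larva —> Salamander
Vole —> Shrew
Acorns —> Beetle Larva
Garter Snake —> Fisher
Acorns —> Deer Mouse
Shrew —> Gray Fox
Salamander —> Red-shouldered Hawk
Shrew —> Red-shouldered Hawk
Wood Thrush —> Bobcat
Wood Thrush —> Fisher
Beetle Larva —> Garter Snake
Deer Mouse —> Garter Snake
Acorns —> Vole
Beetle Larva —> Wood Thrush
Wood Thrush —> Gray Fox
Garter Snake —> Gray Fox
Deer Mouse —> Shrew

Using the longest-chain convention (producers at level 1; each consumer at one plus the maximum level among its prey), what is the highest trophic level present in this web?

Producers (level 1): Acorns.
Acorns → Beetle Larva → Salamander → Red-shouldered Hawk gives Red-shouldered Hawk level 4.
No species has a prey at level 4, so no species reaches level 5.

4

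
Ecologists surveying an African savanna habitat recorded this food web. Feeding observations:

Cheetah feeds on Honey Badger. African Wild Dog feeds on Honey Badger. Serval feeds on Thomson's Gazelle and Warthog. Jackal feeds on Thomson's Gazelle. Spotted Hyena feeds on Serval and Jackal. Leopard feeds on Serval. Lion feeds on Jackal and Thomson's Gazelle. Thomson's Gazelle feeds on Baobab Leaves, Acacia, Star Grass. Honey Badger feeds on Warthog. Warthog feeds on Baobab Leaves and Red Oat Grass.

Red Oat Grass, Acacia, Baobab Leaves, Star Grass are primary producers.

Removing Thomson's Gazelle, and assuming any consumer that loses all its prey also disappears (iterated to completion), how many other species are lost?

2

Remove Thomson's Gazelle.
Round 1: Jackal (all prey gone) → extinct.
Round 2: Lion (all prey gone) → extinct.
No further losses. Total secondary extinctions: 2.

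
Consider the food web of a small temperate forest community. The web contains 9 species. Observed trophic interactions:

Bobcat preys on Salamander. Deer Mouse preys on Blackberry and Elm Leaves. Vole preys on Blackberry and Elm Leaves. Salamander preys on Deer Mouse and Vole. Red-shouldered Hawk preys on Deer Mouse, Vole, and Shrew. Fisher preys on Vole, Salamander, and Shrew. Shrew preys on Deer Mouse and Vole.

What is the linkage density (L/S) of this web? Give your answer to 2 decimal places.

There are L = 15 links among S = 9 species.
L/S = 15/9 = 1.6667 ≈ 1.67.

L/S = 1.67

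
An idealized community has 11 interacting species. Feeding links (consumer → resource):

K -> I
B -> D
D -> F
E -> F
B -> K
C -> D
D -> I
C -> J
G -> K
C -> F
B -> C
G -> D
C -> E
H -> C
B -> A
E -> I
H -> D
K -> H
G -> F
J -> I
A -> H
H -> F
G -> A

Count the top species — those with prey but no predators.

2

Top species (has prey, but nothing eats it): G, B.
Count: 2.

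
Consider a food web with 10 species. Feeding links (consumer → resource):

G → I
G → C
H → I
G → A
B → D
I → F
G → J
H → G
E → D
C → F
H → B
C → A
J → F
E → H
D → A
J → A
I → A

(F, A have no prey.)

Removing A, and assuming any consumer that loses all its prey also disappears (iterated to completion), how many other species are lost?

Remove A.
Round 1: D (all prey gone) → extinct.
Round 2: B (all prey gone) → extinct.
No further losses. Total secondary extinctions: 2.

2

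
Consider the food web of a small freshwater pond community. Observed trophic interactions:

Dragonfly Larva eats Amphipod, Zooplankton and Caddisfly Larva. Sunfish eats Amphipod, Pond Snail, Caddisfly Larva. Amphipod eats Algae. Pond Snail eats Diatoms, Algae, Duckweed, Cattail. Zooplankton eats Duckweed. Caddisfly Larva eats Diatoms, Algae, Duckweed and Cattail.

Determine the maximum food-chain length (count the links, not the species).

2 links

One longest chain: Cattail → Pond Snail → Sunfish.
It has 3 species and 2 links.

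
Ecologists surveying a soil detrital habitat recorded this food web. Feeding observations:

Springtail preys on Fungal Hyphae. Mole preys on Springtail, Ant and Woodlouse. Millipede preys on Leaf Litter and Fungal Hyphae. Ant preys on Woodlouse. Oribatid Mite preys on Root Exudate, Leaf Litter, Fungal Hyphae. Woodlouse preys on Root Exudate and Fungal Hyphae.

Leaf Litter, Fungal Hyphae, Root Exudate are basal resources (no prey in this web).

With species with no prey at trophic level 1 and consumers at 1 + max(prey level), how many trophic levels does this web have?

Basal resources (level 1): Leaf Litter, Fungal Hyphae, Root Exudate.
Fungal Hyphae → Woodlouse → Ant → Mole gives Mole level 4.
No species has a prey at level 4, so no species reaches level 5.

4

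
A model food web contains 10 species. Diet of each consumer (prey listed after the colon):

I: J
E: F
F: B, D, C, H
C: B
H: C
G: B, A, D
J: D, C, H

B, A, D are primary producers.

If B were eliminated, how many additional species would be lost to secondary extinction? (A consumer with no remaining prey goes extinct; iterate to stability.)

2

Remove B.
Round 1: C (all prey gone) → extinct.
Round 2: H (all prey gone) → extinct.
No further losses. Total secondary extinctions: 2.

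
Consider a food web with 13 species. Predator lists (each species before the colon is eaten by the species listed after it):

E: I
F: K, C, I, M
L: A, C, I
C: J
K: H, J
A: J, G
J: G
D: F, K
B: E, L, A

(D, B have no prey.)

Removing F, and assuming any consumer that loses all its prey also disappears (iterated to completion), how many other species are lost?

1

Remove F.
Round 1: M (all prey gone) → extinct.
No further losses. Total secondary extinctions: 1.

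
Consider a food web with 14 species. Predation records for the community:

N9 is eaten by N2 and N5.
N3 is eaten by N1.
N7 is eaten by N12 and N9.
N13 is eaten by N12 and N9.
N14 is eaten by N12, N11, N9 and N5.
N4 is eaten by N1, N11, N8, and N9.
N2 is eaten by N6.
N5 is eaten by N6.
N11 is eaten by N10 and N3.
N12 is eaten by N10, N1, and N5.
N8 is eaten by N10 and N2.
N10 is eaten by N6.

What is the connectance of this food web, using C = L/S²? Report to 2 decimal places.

C = 0.13

The web has S = 14 species and L = 25 feeding links.
C = L / S² = 25 / 196 = 0.1276 ≈ 0.13.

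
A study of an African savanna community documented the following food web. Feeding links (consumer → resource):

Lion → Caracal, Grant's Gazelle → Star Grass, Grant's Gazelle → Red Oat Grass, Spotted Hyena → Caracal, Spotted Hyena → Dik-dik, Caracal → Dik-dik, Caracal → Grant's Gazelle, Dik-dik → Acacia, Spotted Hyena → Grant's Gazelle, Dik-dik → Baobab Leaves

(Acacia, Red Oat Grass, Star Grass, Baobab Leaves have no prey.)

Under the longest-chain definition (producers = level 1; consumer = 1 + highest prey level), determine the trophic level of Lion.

Trophic level 4

Acacia is a producer → level 1.
Dik-dik eats Acacia (level 1); other prey at levels: Baobab Leaves 1 → level 2.
Caracal eats Dik-dik (level 2); other prey at levels: Grant's Gazelle 2 → level 3.
Lion eats Caracal → level 4.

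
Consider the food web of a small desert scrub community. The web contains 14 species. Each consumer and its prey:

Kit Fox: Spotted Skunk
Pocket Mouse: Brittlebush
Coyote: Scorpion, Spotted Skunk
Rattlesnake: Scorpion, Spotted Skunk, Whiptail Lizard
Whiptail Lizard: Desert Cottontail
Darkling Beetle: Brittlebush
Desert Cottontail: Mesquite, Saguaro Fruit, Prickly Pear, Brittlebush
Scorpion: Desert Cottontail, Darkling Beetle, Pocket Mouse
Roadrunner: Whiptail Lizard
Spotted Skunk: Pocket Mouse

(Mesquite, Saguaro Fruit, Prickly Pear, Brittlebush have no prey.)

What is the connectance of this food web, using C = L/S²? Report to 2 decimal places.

C = 0.09

The web has S = 14 species and L = 18 feeding links.
C = L / S² = 18 / 196 = 0.0918 ≈ 0.09.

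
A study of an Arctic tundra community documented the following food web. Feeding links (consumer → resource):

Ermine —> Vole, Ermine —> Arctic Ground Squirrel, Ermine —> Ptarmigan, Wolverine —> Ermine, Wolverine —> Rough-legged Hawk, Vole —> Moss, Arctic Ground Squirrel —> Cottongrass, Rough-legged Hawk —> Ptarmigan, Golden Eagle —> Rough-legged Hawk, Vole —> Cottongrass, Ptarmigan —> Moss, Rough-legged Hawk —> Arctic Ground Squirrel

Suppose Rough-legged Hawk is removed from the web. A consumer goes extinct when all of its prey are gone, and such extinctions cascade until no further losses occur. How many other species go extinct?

Remove Rough-legged Hawk.
Round 1: Golden Eagle (all prey gone) → extinct.
No further losses. Total secondary extinctions: 1.

1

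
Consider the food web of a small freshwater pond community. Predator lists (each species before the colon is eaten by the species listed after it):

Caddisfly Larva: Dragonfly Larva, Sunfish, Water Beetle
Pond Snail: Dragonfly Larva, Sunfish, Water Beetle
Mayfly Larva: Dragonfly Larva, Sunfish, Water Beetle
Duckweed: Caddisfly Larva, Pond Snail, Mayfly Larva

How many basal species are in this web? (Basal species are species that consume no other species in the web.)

Basal species (no prey listed): Duckweed.
Count: 1.

1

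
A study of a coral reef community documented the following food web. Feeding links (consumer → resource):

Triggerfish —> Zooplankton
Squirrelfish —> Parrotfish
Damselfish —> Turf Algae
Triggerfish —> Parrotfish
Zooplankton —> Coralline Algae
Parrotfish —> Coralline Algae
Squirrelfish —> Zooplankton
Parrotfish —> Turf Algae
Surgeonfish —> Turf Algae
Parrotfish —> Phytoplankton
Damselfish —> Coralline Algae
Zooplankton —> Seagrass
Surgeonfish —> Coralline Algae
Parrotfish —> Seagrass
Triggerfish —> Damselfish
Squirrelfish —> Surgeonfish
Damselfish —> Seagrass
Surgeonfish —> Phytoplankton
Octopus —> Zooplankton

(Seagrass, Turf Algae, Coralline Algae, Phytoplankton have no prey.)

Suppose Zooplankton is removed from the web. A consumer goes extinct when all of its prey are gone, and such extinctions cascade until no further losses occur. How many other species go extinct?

Remove Zooplankton.
Round 1: Octopus (all prey gone) → extinct.
No further losses. Total secondary extinctions: 1.

1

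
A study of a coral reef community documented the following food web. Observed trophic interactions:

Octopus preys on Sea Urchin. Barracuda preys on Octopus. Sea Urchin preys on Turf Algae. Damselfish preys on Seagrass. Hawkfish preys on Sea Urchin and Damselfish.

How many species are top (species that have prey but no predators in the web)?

Top species (has prey, but nothing eats it): Hawkfish, Barracuda.
Count: 2.

2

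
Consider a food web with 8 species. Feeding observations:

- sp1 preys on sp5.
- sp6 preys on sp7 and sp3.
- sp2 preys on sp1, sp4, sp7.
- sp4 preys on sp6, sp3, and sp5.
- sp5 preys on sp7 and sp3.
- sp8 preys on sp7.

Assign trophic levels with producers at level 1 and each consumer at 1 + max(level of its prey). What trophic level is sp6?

sp7 is a producer → level 1.
sp6 eats sp7 (level 1); other prey at levels: sp3 1 → level 2.

Trophic level 2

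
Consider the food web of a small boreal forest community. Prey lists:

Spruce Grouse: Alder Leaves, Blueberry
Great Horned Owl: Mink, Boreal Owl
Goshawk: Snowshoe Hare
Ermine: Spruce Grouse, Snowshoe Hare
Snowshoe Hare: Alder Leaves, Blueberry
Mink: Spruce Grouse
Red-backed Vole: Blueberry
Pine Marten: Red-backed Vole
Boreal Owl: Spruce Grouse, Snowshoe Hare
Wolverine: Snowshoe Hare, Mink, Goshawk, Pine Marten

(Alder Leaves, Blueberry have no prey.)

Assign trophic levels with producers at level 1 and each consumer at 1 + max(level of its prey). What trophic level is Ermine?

Trophic level 3

Alder Leaves is a producer → level 1.
Spruce Grouse eats Alder Leaves (level 1); other prey at levels: Blueberry 1 → level 2.
Ermine eats Spruce Grouse (level 2); other prey at levels: Snowshoe Hare 2 → level 3.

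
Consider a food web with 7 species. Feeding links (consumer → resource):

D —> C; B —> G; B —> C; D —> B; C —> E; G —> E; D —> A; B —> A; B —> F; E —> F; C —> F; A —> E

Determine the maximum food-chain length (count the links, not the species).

4 links

One longest chain: F → E → C → B → D.
It has 5 species and 4 links.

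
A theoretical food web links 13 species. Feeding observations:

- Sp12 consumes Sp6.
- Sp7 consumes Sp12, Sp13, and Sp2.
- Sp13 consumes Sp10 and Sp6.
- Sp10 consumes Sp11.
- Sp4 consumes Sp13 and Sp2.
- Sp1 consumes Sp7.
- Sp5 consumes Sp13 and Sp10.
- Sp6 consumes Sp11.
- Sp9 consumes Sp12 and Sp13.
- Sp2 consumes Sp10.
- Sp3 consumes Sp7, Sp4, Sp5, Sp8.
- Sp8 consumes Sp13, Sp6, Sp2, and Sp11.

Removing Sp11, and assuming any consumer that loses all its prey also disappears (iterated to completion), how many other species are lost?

12

Remove Sp11.
Round 1: Sp10 (all prey gone), Sp6 (all prey gone) → extinct.
Round 2: Sp13 (all prey gone), Sp2 (all prey gone), Sp12 (all prey gone) → extinct.
Round 3: Sp4 (all prey gone), Sp7 (all prey gone), Sp5 (all prey gone), Sp8 (all prey gone), Sp9 (all prey gone) → extinct.
Round 4: Sp1 (all prey gone), Sp3 (all prey gone) → extinct.
No further losses. Total secondary extinctions: 12.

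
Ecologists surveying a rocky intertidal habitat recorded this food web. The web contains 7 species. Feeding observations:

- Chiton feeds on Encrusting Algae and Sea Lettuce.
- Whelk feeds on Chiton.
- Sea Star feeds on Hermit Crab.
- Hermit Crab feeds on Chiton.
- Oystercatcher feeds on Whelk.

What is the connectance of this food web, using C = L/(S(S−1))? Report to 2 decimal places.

C = 0.14

The web has S = 7 species and L = 6 feeding links.
C = L / (S(S−1)) = 6 / 42 = 0.1429 ≈ 0.14.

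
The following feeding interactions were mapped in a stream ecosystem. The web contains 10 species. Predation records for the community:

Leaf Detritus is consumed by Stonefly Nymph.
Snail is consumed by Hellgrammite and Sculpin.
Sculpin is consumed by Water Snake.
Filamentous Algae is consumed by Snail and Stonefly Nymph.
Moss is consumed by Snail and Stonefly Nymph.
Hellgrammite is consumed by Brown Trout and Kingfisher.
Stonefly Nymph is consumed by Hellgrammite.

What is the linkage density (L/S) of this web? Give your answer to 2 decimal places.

There are L = 11 links among S = 10 species.
L/S = 11/10 = 1.1000 ≈ 1.10.

L/S = 1.10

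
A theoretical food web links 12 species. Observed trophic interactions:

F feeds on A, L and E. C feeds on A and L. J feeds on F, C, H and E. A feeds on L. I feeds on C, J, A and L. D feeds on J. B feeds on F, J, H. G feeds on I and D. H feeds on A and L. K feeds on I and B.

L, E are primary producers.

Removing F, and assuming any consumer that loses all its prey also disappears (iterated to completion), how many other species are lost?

0

Remove F.
Every predator of it retains at least one other prey: J still has E, H, C; B still has H, J.
No consumer loses all prey, so no secondary extinctions occur.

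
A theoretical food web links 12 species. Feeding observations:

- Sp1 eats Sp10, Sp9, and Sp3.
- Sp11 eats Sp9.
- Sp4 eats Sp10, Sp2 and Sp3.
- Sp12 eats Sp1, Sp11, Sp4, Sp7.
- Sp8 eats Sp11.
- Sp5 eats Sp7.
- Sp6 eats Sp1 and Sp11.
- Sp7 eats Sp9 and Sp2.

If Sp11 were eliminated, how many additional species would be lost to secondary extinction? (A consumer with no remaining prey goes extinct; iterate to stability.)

1

Remove Sp11.
Round 1: Sp8 (all prey gone) → extinct.
No further losses. Total secondary extinctions: 1.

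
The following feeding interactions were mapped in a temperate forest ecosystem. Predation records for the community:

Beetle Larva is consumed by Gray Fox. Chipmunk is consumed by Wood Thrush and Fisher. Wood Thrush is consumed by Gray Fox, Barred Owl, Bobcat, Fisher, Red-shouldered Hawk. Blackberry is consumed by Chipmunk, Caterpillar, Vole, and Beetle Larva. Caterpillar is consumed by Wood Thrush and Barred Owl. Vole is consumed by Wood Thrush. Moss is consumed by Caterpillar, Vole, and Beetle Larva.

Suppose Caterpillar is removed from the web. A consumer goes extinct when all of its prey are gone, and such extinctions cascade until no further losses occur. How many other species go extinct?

0

Remove Caterpillar.
Every predator of it retains at least one other prey: Wood Thrush still has Vole, Chipmunk; Barred Owl still has Wood Thrush.
No consumer loses all prey, so no secondary extinctions occur.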